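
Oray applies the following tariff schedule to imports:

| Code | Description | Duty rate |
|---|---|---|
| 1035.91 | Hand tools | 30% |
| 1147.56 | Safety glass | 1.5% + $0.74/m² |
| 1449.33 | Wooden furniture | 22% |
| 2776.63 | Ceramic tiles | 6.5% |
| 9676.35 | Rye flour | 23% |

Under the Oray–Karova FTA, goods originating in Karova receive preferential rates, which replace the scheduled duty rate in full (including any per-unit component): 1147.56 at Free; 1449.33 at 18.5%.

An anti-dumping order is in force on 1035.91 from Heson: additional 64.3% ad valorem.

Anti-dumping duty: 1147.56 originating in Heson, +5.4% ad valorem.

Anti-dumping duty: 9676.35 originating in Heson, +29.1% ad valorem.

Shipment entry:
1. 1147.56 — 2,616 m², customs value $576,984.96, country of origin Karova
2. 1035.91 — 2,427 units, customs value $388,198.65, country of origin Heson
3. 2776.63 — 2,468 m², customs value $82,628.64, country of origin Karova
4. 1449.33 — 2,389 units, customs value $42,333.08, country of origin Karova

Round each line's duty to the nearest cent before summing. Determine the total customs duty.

$379,273.81

Line 1 (1147.56, Karova, 2,616 m², $576,984.96):
Base rate for 1147.56 is 1.5% + $0.74/m².
Origin Karova qualifies under the Oray–Karova agreement and 1147.56 is covered: preferential rate Free applies instead.
The additional-duty order on 1147.56 targets Heson, not Karova; it does not apply.
Duty = $576,984.96 × 0% = $0.00.
Line 2 (1035.91, Heson, 2,427 units, $388,198.65):
Base rate for 1035.91 is 30%.
Additional duty on 1035.91 from Heson: +64.3%. Applied ad valorem rate: 30% + 64.3% = 94.3%.
Duty = $388,198.65 × 94.3% = $366,071.33.
Line 3 (2776.63, Karova, 2,468 m², $82,628.64):
Base rate for 2776.63 is 6.5%.
Origin Karova is the FTA partner but 2776.63 is not on the preference list; base rate stands.
Duty = $82,628.64 × 6.5% = $5,370.86.
Line 4 (1449.33, Karova, 2,389 units, $42,333.08):
Base rate for 1449.33 is 22%.
Origin Karova qualifies under the Oray–Karova agreement and 1449.33 is covered: preferential rate 18.5% applies instead.
Duty = $42,333.08 × 18.5% = $7,831.62.
Total = $0.00 + $366,071.33 + $5,370.86 + $7,831.62 = $379,273.81.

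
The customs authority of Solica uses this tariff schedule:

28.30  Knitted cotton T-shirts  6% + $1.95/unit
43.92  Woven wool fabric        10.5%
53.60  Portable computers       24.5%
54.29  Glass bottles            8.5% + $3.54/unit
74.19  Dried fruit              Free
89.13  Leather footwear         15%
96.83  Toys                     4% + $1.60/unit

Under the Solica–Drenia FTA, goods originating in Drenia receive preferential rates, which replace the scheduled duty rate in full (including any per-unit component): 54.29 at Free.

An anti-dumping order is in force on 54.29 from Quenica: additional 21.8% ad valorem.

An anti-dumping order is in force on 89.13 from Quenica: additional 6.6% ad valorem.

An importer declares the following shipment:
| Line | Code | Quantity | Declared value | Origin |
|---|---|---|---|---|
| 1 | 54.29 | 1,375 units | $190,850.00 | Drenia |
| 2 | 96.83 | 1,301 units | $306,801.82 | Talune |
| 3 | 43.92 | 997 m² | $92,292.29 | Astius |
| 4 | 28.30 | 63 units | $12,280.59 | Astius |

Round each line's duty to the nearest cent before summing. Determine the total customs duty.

Line 1 (54.29, Drenia, 1,375 units, $190,850.00):
Base rate for 54.29 is 8.5% + $3.54/unit.
Origin Drenia qualifies under the Solica–Drenia agreement and 54.29 is covered: preferential rate Free applies instead.
The additional-duty order on 54.29 targets Quenica, not Drenia; it does not apply.
Duty = $190,850.00 × 0% = $0.00.
Line 2 (96.83, Talune, 1,301 units, $306,801.82):
Base rate for 96.83 is 4% + $1.60/unit.
Duty = $306,801.82 × 4% + 1,301 × $1.60 = $14,353.67.
Line 3 (43.92, Astius, 997 m², $92,292.29):
Base rate for 43.92 is 10.5%.
Duty = $92,292.29 × 10.5% = $9,690.69.
Line 4 (28.30, Astius, 63 units, $12,280.59):
Base rate for 28.30 is 6% + $1.95/unit.
Duty = $12,280.59 × 6% + 63 × $1.95 = $859.69.
Total = $0.00 + $14,353.67 + $9,690.69 + $859.69 = $24,904.05.

$24,904.05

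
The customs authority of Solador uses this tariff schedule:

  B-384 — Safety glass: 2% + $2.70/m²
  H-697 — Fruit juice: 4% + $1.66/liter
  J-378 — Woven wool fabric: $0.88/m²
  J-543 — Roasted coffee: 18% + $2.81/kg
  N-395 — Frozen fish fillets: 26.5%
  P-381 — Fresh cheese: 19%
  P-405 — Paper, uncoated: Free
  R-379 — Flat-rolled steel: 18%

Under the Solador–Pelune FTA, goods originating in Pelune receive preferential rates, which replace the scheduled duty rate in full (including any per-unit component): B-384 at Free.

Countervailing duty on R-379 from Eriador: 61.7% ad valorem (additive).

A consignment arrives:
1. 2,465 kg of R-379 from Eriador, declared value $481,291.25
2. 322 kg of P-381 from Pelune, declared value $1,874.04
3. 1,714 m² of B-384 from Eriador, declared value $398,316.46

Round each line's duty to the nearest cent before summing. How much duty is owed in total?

Line 1 (R-379, Eriador, 2,465 kg, $481,291.25):
Base rate for R-379 is 18%.
Additional duty on R-379 from Eriador: +61.7%. Applied ad valorem rate: 18% + 61.7% = 79.7%.
Duty = $481,291.25 × 79.7% = $383,589.13.
Line 2 (P-381, Pelune, 322 kg, $1,874.04):
Base rate for P-381 is 19%.
Origin Pelune is the FTA partner but P-381 is not on the preference list; base rate stands.
Duty = $1,874.04 × 19% = $356.07.
Line 3 (B-384, Eriador, 1,714 m², $398,316.46):
Base rate for B-384 is 2% + $2.70/m².
B-384 has an FTA preferential rate, but origin Eriador is not Pelune; base rate stands.
Duty = $398,316.46 × 2% + 1,714 × $2.70 = $12,594.13.
Total = $383,589.13 + $356.07 + $12,594.13 = $396,539.33.

$396,539.33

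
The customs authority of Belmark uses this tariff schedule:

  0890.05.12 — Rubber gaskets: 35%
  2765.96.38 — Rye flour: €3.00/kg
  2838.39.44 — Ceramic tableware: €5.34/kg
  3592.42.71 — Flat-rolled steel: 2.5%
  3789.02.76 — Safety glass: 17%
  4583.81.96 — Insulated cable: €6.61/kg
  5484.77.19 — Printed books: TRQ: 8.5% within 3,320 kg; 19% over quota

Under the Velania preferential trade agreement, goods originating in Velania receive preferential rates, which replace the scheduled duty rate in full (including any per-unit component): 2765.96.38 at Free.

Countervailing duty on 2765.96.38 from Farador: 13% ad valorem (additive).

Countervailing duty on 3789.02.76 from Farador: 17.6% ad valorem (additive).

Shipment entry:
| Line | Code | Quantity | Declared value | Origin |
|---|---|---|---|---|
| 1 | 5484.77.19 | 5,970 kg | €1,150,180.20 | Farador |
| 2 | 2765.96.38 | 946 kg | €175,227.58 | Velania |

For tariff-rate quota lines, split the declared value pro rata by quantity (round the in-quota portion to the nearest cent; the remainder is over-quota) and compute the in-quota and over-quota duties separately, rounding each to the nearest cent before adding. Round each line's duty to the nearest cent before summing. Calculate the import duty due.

€151,372.96

Line 1 (5484.77.19, Farador, 5,970 kg, €1,150,180.20):
Code 5484.77.19 is under a tariff-rate quota (threshold 3,320 kg). In-quota: 3,320 kg at 8.5%; over-quota: 2,650 kg at 19%.
Pro-rata value split: in-quota = €1,150,180.20 × 3,320/5,970 = €639,631.20; over-quota = €1,150,180.20 − €639,631.20 = €510,549.00.
In-quota duty = €639,631.20 × 8.5% = €54,368.65. Over-quota duty = €510,549.00 × 19% = €97,004.31.
Line duty = €54,368.65 + €97,004.31 = €151,372.96.
Line 2 (2765.96.38, Velania, 946 kg, €175,227.58):
Base rate for 2765.96.38 is €3.00/kg.
Origin Velania qualifies under the Belmark–Velania agreement and 2765.96.38 is covered: preferential rate Free applies instead.
The additional-duty order on 2765.96.38 targets Farador, not Velania; it does not apply.
Duty = €175,227.58 × 0% = €0.00.
Total = €151,372.96 + €0.00 = €151,372.96.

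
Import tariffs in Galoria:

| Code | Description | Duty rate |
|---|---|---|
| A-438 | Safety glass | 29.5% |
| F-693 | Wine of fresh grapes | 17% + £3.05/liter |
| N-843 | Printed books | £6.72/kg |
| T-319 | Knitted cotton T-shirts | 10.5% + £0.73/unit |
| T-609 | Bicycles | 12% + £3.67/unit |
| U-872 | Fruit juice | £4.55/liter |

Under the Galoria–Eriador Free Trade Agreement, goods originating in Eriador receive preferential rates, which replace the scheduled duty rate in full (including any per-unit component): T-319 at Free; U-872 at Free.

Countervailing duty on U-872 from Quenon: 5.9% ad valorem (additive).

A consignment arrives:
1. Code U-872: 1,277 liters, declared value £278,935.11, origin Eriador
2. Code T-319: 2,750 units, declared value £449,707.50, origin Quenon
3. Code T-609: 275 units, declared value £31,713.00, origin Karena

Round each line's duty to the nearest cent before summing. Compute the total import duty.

Line 1 (U-872, Eriador, 1,277 liters, £278,935.11):
Base rate for U-872 is £4.55/liter.
Origin Eriador qualifies under the Galoria–Eriador agreement and U-872 is covered: preferential rate Free applies instead.
The additional-duty order on U-872 targets Quenon, not Eriador; it does not apply.
Duty = £278,935.11 × 0% = £0.00.
Line 2 (T-319, Quenon, 2,750 units, £449,707.50):
Base rate for T-319 is 10.5% + £0.73/unit.
T-319 has an FTA preferential rate, but origin Quenon is not Eriador; base rate stands.
Duty = £449,707.50 × 10.5% + 2,750 × £0.73 = £49,226.79.
Line 3 (T-609, Karena, 275 units, £31,713.00):
Base rate for T-609 is 12% + £3.67/unit.
Duty = £31,713.00 × 12% + 275 × £3.67 = £4,814.81.
Total = £0.00 + £49,226.79 + £4,814.81 = £54,041.60.

£54,041.60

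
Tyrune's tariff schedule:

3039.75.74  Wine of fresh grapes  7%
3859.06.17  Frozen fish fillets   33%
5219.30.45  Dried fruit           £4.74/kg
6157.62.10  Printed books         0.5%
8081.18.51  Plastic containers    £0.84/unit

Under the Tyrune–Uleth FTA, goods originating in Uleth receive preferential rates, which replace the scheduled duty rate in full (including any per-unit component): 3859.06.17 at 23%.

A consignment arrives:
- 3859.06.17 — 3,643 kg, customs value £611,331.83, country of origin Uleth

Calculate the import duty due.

£140,606.32

Line 1 (3859.06.17, Uleth, 3,643 kg, £611,331.83):
Base rate for 3859.06.17 is 33%.
Origin Uleth qualifies under the Tyrune–Uleth agreement and 3859.06.17 is covered: preferential rate 23% applies instead.
Duty = £611,331.83 × 23% = £140,606.32.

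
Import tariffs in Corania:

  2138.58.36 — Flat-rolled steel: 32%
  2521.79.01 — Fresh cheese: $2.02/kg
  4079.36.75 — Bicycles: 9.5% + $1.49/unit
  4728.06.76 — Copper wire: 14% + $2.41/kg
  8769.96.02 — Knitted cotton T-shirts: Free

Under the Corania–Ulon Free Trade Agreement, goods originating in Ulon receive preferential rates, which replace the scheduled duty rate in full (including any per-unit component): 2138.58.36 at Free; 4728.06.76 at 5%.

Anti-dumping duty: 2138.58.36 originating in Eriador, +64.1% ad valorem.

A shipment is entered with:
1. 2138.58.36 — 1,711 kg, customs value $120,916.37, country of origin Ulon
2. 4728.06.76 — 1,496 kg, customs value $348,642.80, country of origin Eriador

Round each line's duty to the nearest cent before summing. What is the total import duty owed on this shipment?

Line 1 (2138.58.36, Ulon, 1,711 kg, $120,916.37):
Base rate for 2138.58.36 is 32%.
Origin Ulon qualifies under the Corania–Ulon agreement and 2138.58.36 is covered: preferential rate Free applies instead.
The additional-duty order on 2138.58.36 targets Eriador, not Ulon; it does not apply.
Duty = $120,916.37 × 0% = $0.00.
Line 2 (4728.06.76, Eriador, 1,496 kg, $348,642.80):
Base rate for 4728.06.76 is 14% + $2.41/kg.
4728.06.76 has an FTA preferential rate, but origin Eriador is not Ulon; base rate stands.
Duty = $348,642.80 × 14% + 1,496 × $2.41 = $52,415.35.
Total = $0.00 + $52,415.35 = $52,415.35.

$52,415.35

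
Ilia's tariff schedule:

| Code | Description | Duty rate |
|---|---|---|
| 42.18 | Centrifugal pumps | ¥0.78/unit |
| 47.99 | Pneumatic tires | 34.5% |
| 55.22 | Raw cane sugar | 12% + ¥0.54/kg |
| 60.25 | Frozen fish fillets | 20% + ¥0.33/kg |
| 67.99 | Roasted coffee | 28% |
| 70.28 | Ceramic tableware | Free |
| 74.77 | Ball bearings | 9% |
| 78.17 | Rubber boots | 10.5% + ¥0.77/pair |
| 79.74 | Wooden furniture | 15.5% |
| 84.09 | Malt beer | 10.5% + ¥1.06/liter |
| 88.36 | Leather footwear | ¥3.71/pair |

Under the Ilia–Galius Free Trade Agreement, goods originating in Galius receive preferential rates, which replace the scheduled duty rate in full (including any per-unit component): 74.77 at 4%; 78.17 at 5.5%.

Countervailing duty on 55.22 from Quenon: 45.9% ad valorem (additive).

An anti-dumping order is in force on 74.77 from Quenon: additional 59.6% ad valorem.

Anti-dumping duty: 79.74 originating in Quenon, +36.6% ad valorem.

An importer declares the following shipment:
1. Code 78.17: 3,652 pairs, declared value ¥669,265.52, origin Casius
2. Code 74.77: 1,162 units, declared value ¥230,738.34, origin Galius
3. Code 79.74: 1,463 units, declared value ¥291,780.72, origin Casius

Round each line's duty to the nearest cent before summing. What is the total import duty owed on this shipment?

¥127,540.46

Line 1 (78.17, Casius, 3,652 pairs, ¥669,265.52):
Base rate for 78.17 is 10.5% + ¥0.77/pair.
78.17 has an FTA preferential rate, but origin Casius is not Galius; base rate stands.
Duty = ¥669,265.52 × 10.5% + 3,652 × ¥0.77 = ¥73,084.92.
Line 2 (74.77, Galius, 1,162 units, ¥230,738.34):
Base rate for 74.77 is 9%.
Origin Galius qualifies under the Ilia–Galius agreement and 74.77 is covered: preferential rate 4% applies instead.
The additional-duty order on 74.77 targets Quenon, not Galius; it does not apply.
Duty = ¥230,738.34 × 4% = ¥9,229.53.
Line 3 (79.74, Casius, 1,463 units, ¥291,780.72):
Base rate for 79.74 is 15.5%.
The additional-duty order on 79.74 targets Quenon, not Casius; it does not apply.
Duty = ¥291,780.72 × 15.5% = ¥45,226.01.
Total = ¥73,084.92 + ¥9,229.53 + ¥45,226.01 = ¥127,540.46.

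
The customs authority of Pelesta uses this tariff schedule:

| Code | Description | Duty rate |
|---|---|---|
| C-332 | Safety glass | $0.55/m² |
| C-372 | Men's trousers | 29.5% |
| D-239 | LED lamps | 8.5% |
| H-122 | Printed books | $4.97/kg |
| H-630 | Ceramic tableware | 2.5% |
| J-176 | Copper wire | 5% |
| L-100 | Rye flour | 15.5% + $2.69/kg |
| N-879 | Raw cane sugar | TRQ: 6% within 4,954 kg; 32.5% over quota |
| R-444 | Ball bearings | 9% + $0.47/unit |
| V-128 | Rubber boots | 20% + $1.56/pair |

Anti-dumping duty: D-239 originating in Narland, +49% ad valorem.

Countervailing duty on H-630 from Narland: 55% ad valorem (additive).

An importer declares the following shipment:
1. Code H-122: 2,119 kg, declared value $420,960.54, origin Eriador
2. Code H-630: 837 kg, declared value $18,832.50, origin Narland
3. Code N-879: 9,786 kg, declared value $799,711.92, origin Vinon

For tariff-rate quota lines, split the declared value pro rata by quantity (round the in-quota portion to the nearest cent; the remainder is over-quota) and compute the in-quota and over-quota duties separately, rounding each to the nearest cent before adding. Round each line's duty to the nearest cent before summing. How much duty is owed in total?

$173,983.66

Line 1 (H-122, Eriador, 2,119 kg, $420,960.54):
Base rate for H-122 is $4.97/kg.
Duty = 2,119 × $4.97 = $10,531.43.
Line 2 (H-630, Narland, 837 kg, $18,832.50):
Base rate for H-630 is 2.5%.
Additional duty on H-630 from Narland: +55%. Applied ad valorem rate: 2.5% + 55% = 57.5%.
Duty = $18,832.50 × 57.5% = $10,828.69.
Line 3 (N-879, Vinon, 9,786 kg, $799,711.92):
Code N-879 is under a tariff-rate quota (threshold 4,954 kg). In-quota: 4,954 kg at 6%; over-quota: 4,832 kg at 32.5%.
Pro-rata value split: in-quota = $799,711.92 × 4,954/9,786 = $404,840.88; over-quota = $799,711.92 − $404,840.88 = $394,871.04.
In-quota duty = $404,840.88 × 6% = $24,290.45. Over-quota duty = $394,871.04 × 32.5% = $128,333.09.
Line duty = $24,290.45 + $128,333.09 = $152,623.54.
Total = $10,531.43 + $10,828.69 + $152,623.54 = $173,983.66.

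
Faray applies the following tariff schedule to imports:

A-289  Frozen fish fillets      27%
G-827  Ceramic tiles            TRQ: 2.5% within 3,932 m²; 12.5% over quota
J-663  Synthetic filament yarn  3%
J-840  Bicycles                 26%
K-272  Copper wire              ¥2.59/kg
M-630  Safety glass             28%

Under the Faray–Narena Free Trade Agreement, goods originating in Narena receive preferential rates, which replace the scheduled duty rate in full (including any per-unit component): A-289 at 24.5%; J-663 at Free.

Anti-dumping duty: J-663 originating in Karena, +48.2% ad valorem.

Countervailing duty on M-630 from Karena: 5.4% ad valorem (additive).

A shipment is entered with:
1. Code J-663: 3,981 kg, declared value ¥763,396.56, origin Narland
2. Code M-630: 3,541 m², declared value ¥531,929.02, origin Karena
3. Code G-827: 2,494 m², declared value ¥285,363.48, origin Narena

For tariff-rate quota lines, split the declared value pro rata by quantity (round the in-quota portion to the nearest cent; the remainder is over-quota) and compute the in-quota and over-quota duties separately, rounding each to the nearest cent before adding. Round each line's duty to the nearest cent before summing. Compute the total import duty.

¥207,700.28

Line 1 (J-663, Narland, 3,981 kg, ¥763,396.56):
Base rate for J-663 is 3%.
J-663 has an FTA preferential rate, but origin Narland is not Narena; base rate stands.
The additional-duty order on J-663 targets Karena, not Narland; it does not apply.
Duty = ¥763,396.56 × 3% = ¥22,901.90.
Line 2 (M-630, Karena, 3,541 m², ¥531,929.02):
Base rate for M-630 is 28%.
Additional duty on M-630 from Karena: +5.4%. Applied ad valorem rate: 28% + 5.4% = 33.4%.
Duty = ¥531,929.02 × 33.4% = ¥177,664.29.
Line 3 (G-827, Narena, 2,494 m², ¥285,363.48):
Code G-827 is under a tariff-rate quota (threshold 3,932 m²). Quantity 2,494 m² is within the quota, so the in-quota rate 2.5% applies to the full value.
Duty = ¥285,363.48 × 2.5% = ¥7,134.09.
Total = ¥22,901.90 + ¥177,664.29 + ¥7,134.09 = ¥207,700.28.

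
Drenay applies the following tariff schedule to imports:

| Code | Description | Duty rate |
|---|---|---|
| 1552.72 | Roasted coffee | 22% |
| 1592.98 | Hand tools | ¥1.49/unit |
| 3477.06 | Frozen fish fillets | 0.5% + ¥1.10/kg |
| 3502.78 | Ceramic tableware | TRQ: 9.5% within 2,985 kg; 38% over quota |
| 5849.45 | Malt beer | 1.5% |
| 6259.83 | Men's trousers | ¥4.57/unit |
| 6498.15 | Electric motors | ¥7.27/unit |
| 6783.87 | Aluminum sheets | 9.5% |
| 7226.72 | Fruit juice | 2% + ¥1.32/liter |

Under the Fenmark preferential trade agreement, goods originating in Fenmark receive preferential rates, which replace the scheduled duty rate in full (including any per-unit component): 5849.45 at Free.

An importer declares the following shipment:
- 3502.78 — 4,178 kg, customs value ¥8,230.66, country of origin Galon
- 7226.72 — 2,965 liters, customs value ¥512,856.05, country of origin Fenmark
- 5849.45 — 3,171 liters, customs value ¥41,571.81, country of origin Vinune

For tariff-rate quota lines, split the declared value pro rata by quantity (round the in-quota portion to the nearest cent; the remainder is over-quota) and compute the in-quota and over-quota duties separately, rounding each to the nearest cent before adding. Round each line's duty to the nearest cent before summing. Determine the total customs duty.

Line 1 (3502.78, Galon, 4,178 kg, ¥8,230.66):
Code 3502.78 is under a tariff-rate quota (threshold 2,985 kg). In-quota: 2,985 kg at 9.5%; over-quota: 1,193 kg at 38%.
Pro-rata value split: in-quota = ¥8,230.66 × 2,985/4,178 = ¥5,880.45; over-quota = ¥8,230.66 − ¥5,880.45 = ¥2,350.21.
In-quota duty = ¥5,880.45 × 9.5% = ¥558.64. Over-quota duty = ¥2,350.21 × 38% = ¥893.08.
Line duty = ¥558.64 + ¥893.08 = ¥1,451.72.
Line 2 (7226.72, Fenmark, 2,965 liters, ¥512,856.05):
Base rate for 7226.72 is 2% + ¥1.32/liter.
Origin Fenmark is the FTA partner but 7226.72 is not on the preference list; base rate stands.
Duty = ¥512,856.05 × 2% + 2,965 × ¥1.32 = ¥14,170.92.
Line 3 (5849.45, Vinune, 3,171 liters, ¥41,571.81):
Base rate for 5849.45 is 1.5%.
5849.45 has an FTA preferential rate, but origin Vinune is not Fenmark; base rate stands.
Duty = ¥41,571.81 × 1.5% = ¥623.58.
Total = ¥1,451.72 + ¥14,170.92 + ¥623.58 = ¥16,246.22.

¥16,246.22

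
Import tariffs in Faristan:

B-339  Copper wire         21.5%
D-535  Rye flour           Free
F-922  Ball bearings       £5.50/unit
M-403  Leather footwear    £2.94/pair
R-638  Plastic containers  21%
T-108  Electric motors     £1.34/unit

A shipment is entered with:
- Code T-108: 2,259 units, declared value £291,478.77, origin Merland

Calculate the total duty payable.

Line 1 (T-108, Merland, 2,259 units, £291,478.77):
Base rate for T-108 is £1.34/unit.
Duty = 2,259 × £1.34 = £3,027.06.

£3,027.06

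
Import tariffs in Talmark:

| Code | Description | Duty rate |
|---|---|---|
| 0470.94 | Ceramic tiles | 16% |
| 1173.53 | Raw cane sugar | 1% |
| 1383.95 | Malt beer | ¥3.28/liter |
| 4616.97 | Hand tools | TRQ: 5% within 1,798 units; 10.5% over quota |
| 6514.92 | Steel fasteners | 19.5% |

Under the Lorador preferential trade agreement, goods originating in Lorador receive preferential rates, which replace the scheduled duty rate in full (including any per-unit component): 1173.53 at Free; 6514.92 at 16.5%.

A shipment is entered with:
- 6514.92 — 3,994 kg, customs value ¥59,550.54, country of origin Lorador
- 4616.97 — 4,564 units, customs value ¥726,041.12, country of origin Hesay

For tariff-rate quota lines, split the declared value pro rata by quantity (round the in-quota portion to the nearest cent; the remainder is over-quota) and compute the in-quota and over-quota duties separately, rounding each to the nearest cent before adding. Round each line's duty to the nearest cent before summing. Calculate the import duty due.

Line 1 (6514.92, Lorador, 3,994 kg, ¥59,550.54):
Base rate for 6514.92 is 19.5%.
Origin Lorador qualifies under the Talmark–Lorador agreement and 6514.92 is covered: preferential rate 16.5% applies instead.
Duty = ¥59,550.54 × 16.5% = ¥9,825.84.
Line 2 (4616.97, Hesay, 4,564 units, ¥726,041.12):
Code 4616.97 is under a tariff-rate quota (threshold 1,798 units). In-quota: 1,798 units at 5%; over-quota: 2,766 units at 10.5%.
Pro-rata value split: in-quota = ¥726,041.12 × 1,798/4,564 = ¥286,025.84; over-quota = ¥726,041.12 − ¥286,025.84 = ¥440,015.28.
In-quota duty = ¥286,025.84 × 5% = ¥14,301.29. Over-quota duty = ¥440,015.28 × 10.5% = ¥46,201.60.
Line duty = ¥14,301.29 + ¥46,201.60 = ¥60,502.89.
Total = ¥9,825.84 + ¥60,502.89 = ¥70,328.73.

¥70,328.73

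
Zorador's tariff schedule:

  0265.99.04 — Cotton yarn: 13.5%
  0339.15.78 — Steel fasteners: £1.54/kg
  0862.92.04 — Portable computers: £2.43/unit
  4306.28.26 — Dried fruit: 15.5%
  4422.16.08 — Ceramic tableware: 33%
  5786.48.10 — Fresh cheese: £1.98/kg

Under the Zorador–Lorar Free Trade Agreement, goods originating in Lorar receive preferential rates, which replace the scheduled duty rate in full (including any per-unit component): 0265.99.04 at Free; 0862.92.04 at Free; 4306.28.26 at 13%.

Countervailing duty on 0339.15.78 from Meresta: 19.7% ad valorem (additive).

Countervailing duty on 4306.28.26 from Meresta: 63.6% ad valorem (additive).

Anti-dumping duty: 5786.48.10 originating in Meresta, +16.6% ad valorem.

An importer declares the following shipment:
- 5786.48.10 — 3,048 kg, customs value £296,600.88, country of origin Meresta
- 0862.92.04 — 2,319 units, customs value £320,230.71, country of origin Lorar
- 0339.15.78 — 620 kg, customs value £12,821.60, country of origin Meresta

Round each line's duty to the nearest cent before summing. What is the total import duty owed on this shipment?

£58,751.45

Line 1 (5786.48.10, Meresta, 3,048 kg, £296,600.88):
Base rate for 5786.48.10 is £1.98/kg.
Additional duty on 5786.48.10 from Meresta: +16.6% ad valorem. Applied ad valorem rate = 16.6%.
Duty = £296,600.88 × 16.6% + 3,048 × £1.98 = £55,270.79.
Line 2 (0862.92.04, Lorar, 2,319 units, £320,230.71):
Base rate for 0862.92.04 is £2.43/unit.
Origin Lorar qualifies under the Zorador–Lorar agreement and 0862.92.04 is covered: preferential rate Free applies instead.
Duty = £320,230.71 × 0% = £0.00.
Line 3 (0339.15.78, Meresta, 620 kg, £12,821.60):
Base rate for 0339.15.78 is £1.54/kg.
Additional duty on 0339.15.78 from Meresta: +19.7% ad valorem. Applied ad valorem rate = 19.7%.
Duty = £12,821.60 × 19.7% + 620 × £1.54 = £3,480.66.
Total = £55,270.79 + £0.00 + £3,480.66 = £58,751.45.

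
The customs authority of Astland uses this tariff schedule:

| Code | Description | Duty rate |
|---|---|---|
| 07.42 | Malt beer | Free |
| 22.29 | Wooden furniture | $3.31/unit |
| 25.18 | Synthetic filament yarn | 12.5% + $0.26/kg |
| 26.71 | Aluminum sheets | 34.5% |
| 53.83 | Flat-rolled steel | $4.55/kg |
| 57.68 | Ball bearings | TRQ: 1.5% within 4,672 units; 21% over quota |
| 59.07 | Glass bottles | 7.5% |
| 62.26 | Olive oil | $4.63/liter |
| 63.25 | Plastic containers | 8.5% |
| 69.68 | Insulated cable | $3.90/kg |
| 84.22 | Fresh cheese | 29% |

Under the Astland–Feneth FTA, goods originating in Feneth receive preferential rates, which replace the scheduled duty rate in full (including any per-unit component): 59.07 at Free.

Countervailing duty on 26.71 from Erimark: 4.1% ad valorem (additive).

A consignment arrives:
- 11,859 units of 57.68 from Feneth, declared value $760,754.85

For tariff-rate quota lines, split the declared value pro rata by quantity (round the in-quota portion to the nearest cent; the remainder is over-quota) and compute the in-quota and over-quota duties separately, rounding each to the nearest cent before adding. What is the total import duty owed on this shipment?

$101,315.30

Line 1 (57.68, Feneth, 11,859 units, $760,754.85):
Code 57.68 is under a tariff-rate quota (threshold 4,672 units). In-quota: 4,672 units at 1.5%; over-quota: 7,187 units at 21%.
Pro-rata value split: in-quota = $760,754.85 × 4,672/11,859 = $299,708.80; over-quota = $760,754.85 − $299,708.80 = $461,046.05.
In-quota duty = $299,708.80 × 1.5% = $4,495.63. Over-quota duty = $461,046.05 × 21% = $96,819.67.
Line duty = $4,495.63 + $96,819.67 = $101,315.30.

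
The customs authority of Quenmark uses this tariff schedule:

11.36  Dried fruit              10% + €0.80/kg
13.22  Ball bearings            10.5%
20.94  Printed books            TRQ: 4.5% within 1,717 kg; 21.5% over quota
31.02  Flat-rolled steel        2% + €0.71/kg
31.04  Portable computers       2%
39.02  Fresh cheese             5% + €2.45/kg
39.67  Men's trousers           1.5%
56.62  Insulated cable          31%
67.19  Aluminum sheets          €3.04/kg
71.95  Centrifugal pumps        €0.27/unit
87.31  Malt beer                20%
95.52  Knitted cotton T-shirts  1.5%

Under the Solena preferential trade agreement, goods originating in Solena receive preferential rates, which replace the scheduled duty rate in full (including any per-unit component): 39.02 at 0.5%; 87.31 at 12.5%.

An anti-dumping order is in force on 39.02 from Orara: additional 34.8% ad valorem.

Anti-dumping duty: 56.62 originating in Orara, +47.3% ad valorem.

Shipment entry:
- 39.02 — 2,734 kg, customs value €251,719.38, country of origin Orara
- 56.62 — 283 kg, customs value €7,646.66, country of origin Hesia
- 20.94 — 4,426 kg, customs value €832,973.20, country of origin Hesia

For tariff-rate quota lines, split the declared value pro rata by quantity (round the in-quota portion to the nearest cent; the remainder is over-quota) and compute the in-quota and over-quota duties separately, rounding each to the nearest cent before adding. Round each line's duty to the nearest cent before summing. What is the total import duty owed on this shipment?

Line 1 (39.02, Orara, 2,734 kg, €251,719.38):
Base rate for 39.02 is 5% + €2.45/kg.
39.02 has an FTA preferential rate, but origin Orara is not Solena; base rate stands.
Additional duty on 39.02 from Orara: +34.8%. Applied ad valorem rate: 5% + 34.8% = 39.8%.
Duty = €251,719.38 × 39.8% + 2,734 × €2.45 = €106,882.61.
Line 2 (56.62, Hesia, 283 kg, €7,646.66):
Base rate for 56.62 is 31%.
The additional-duty order on 56.62 targets Orara, not Hesia; it does not apply.
Duty = €7,646.66 × 31% = €2,370.46.
Line 3 (20.94, Hesia, 4,426 kg, €832,973.20):
Code 20.94 is under a tariff-rate quota (threshold 1,717 kg). In-quota: 1,717 kg at 4.5%; over-quota: 2,709 kg at 21.5%.
Pro-rata value split: in-quota = €832,973.20 × 1,717/4,426 = €323,139.40; over-quota = €832,973.20 − €323,139.40 = €509,833.80.
In-quota duty = €323,139.40 × 4.5% = €14,541.27. Over-quota duty = €509,833.80 × 21.5% = €109,614.27.
Line duty = €14,541.27 + €109,614.27 = €124,155.54.
Total = €106,882.61 + €2,370.46 + €124,155.54 = €233,408.61.

€233,408.61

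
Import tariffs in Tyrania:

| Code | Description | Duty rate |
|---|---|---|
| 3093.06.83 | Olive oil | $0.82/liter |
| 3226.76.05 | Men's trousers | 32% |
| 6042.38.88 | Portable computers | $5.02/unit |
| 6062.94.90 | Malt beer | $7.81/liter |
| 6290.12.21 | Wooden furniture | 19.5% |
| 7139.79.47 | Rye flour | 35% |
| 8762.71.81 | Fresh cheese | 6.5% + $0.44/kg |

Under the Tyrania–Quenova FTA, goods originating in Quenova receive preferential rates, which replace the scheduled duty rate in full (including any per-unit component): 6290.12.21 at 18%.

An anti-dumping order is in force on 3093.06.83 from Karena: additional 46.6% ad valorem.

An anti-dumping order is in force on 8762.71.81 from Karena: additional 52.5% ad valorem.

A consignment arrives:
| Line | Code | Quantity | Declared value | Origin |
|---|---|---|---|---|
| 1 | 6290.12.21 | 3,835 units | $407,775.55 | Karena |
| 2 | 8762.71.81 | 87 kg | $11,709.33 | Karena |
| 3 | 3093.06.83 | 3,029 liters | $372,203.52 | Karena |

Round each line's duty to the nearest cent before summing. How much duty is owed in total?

Line 1 (6290.12.21, Karena, 3,835 units, $407,775.55):
Base rate for 6290.12.21 is 19.5%.
6290.12.21 has an FTA preferential rate, but origin Karena is not Quenova; base rate stands.
Duty = $407,775.55 × 19.5% = $79,516.23.
Line 2 (8762.71.81, Karena, 87 kg, $11,709.33):
Base rate for 8762.71.81 is 6.5% + $0.44/kg.
Additional duty on 8762.71.81 from Karena: +52.5%. Applied ad valorem rate: 6.5% + 52.5% = 59%.
Duty = $11,709.33 × 59% + 87 × $0.44 = $6,946.78.
Line 3 (3093.06.83, Karena, 3,029 liters, $372,203.52):
Base rate for 3093.06.83 is $0.82/liter.
Additional duty on 3093.06.83 from Karena: +46.6% ad valorem. Applied ad valorem rate = 46.6%.
Duty = $372,203.52 × 46.6% + 3,029 × $0.82 = $175,930.62.
Total = $79,516.23 + $6,946.78 + $175,930.62 = $262,393.63.

$262,393.63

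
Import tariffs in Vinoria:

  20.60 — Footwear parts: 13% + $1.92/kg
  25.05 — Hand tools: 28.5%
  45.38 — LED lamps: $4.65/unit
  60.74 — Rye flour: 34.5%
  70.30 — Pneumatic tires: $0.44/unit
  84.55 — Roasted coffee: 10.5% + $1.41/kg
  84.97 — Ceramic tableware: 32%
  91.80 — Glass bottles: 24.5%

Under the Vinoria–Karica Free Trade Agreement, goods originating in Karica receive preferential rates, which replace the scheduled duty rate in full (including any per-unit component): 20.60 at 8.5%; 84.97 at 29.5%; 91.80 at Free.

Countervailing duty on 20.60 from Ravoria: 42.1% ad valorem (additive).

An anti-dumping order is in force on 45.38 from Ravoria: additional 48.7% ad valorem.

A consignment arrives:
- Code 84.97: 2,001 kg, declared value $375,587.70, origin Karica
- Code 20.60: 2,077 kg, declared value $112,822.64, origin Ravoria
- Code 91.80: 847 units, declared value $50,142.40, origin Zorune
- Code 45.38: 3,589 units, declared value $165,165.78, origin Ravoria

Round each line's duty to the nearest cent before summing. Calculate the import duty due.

$286,360.95

Line 1 (84.97, Karica, 2,001 kg, $375,587.70):
Base rate for 84.97 is 32%.
Origin Karica qualifies under the Vinoria–Karica agreement and 84.97 is covered: preferential rate 29.5% applies instead.
Duty = $375,587.70 × 29.5% = $110,798.37.
Line 2 (20.60, Ravoria, 2,077 kg, $112,822.64):
Base rate for 20.60 is 13% + $1.92/kg.
20.60 has an FTA preferential rate, but origin Ravoria is not Karica; base rate stands.
Additional duty on 20.60 from Ravoria: +42.1%. Applied ad valorem rate: 13% + 42.1% = 55.1%.
Duty = $112,822.64 × 55.1% + 2,077 × $1.92 = $66,153.11.
Line 3 (91.80, Zorune, 847 units, $50,142.40):
Base rate for 91.80 is 24.5%.
91.80 has an FTA preferential rate, but origin Zorune is not Karica; base rate stands.
Duty = $50,142.40 × 24.5% = $12,284.89.
Line 4 (45.38, Ravoria, 3,589 units, $165,165.78):
Base rate for 45.38 is $4.65/unit.
Additional duty on 45.38 from Ravoria: +48.7% ad valorem. Applied ad valorem rate = 48.7%.
Duty = $165,165.78 × 48.7% + 3,589 × $4.65 = $97,124.58.
Total = $110,798.37 + $66,153.11 + $12,284.89 + $97,124.58 = $286,360.95.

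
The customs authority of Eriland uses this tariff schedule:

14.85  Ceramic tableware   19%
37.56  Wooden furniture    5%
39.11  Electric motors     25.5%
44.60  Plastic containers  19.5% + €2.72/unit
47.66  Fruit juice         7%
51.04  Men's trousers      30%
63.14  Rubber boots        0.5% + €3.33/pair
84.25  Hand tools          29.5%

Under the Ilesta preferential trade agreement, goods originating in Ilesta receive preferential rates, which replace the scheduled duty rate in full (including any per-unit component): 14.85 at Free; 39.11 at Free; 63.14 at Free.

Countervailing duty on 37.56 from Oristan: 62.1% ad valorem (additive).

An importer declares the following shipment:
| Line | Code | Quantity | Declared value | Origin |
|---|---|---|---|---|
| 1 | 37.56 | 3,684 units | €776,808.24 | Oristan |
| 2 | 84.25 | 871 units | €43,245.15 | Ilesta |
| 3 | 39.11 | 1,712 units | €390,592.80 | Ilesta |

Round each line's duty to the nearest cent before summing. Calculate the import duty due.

€533,995.65

Line 1 (37.56, Oristan, 3,684 units, €776,808.24):
Base rate for 37.56 is 5%.
Additional duty on 37.56 from Oristan: +62.1%. Applied ad valorem rate: 5% + 62.1% = 67.1%.
Duty = €776,808.24 × 67.1% = €521,238.33.
Line 2 (84.25, Ilesta, 871 units, €43,245.15):
Base rate for 84.25 is 29.5%.
Origin Ilesta is the FTA partner but 84.25 is not on the preference list; base rate stands.
Duty = €43,245.15 × 29.5% = €12,757.32.
Line 3 (39.11, Ilesta, 1,712 units, €390,592.80):
Base rate for 39.11 is 25.5%.
Origin Ilesta qualifies under the Eriland–Ilesta agreement and 39.11 is covered: preferential rate Free applies instead.
Duty = €390,592.80 × 0% = €0.00.
Total = €521,238.33 + €12,757.32 + €0.00 = €533,995.65.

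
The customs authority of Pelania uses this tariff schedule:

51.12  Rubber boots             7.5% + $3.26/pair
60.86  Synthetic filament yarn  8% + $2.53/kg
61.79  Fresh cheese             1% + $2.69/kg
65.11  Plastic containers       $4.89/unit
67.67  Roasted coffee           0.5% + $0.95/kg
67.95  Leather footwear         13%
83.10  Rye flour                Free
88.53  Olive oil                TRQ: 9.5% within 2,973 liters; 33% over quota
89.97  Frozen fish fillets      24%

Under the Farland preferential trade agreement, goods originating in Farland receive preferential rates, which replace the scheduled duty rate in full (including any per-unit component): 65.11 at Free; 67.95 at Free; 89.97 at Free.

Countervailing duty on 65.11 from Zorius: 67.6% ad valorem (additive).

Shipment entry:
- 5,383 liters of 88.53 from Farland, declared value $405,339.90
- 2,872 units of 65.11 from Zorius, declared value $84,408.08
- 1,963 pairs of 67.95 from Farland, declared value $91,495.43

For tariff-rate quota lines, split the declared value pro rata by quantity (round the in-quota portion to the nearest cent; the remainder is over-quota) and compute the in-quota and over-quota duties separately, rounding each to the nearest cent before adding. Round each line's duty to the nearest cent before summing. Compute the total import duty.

Line 1 (88.53, Farland, 5,383 liters, $405,339.90):
Code 88.53 is under a tariff-rate quota (threshold 2,973 liters). In-quota: 2,973 liters at 9.5%; over-quota: 2,410 liters at 33%.
Pro-rata value split: in-quota = $405,339.90 × 2,973/5,383 = $223,866.90; over-quota = $405,339.90 − $223,866.90 = $181,473.00.
In-quota duty = $223,866.90 × 9.5% = $21,267.36. Over-quota duty = $181,473.00 × 33% = $59,886.09.
Line duty = $21,267.36 + $59,886.09 = $81,153.45.
Line 2 (65.11, Zorius, 2,872 units, $84,408.08):
Base rate for 65.11 is $4.89/unit.
65.11 has an FTA preferential rate, but origin Zorius is not Farland; base rate stands.
Additional duty on 65.11 from Zorius: +67.6% ad valorem. Applied ad valorem rate = 67.6%.
Duty = $84,408.08 × 67.6% + 2,872 × $4.89 = $71,103.94.
Line 3 (67.95, Farland, 1,963 pairs, $91,495.43):
Base rate for 67.95 is 13%.
Origin Farland qualifies under the Pelania–Farland agreement and 67.95 is covered: preferential rate Free applies instead.
Duty = $91,495.43 × 0% = $0.00.
Total = $81,153.45 + $71,103.94 + $0.00 = $152,257.39.

$152,257.39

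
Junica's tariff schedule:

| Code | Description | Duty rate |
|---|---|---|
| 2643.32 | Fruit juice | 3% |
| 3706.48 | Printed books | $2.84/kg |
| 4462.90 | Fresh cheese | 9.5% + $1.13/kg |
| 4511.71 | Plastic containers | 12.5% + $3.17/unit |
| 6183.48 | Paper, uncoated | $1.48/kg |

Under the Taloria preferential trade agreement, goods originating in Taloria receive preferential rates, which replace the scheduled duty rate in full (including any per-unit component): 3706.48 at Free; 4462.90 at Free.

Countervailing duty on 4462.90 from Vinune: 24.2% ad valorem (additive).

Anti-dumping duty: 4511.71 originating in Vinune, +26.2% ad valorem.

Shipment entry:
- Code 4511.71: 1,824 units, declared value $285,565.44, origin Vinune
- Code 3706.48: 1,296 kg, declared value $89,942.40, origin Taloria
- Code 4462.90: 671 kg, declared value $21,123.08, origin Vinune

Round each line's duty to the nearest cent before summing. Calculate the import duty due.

Line 1 (4511.71, Vinune, 1,824 units, $285,565.44):
Base rate for 4511.71 is 12.5% + $3.17/unit.
Additional duty on 4511.71 from Vinune: +26.2%. Applied ad valorem rate: 12.5% + 26.2% = 38.7%.
Duty = $285,565.44 × 38.7% + 1,824 × $3.17 = $116,295.91.
Line 2 (3706.48, Taloria, 1,296 kg, $89,942.40):
Base rate for 3706.48 is $2.84/kg.
Origin Taloria qualifies under the Junica–Taloria agreement and 3706.48 is covered: preferential rate Free applies instead.
Duty = $89,942.40 × 0% = $0.00.
Line 3 (4462.90, Vinune, 671 kg, $21,123.08):
Base rate for 4462.90 is 9.5% + $1.13/kg.
4462.90 has an FTA preferential rate, but origin Vinune is not Taloria; base rate stands.
Additional duty on 4462.90 from Vinune: +24.2%. Applied ad valorem rate: 9.5% + 24.2% = 33.7%.
Duty = $21,123.08 × 33.7% + 671 × $1.13 = $7,876.71.
Total = $116,295.91 + $0.00 + $7,876.71 = $124,172.62.

$124,172.62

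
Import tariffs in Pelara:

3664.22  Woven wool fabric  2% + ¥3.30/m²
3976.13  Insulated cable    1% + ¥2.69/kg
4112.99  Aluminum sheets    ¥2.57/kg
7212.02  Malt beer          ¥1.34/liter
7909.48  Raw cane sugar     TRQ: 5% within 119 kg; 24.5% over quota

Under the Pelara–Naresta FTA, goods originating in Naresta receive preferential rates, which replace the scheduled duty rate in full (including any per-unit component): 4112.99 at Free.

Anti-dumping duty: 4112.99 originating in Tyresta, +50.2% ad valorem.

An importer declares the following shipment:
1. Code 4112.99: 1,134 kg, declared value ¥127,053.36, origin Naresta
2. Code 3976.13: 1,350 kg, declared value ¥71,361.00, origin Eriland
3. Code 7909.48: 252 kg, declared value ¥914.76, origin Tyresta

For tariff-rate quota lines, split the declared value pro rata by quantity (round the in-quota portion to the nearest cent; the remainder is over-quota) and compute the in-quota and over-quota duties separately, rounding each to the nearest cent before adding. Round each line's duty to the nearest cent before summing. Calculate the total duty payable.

Line 1 (4112.99, Naresta, 1,134 kg, ¥127,053.36):
Base rate for 4112.99 is ¥2.57/kg.
Origin Naresta qualifies under the Pelara–Naresta agreement and 4112.99 is covered: preferential rate Free applies instead.
The additional-duty order on 4112.99 targets Tyresta, not Naresta; it does not apply.
Duty = ¥127,053.36 × 0% = ¥0.00.
Line 2 (3976.13, Eriland, 1,350 kg, ¥71,361.00):
Base rate for 3976.13 is 1% + ¥2.69/kg.
Duty = ¥71,361.00 × 1% + 1,350 × ¥2.69 = ¥4,345.11.
Line 3 (7909.48, Tyresta, 252 kg, ¥914.76):
Code 7909.48 is under a tariff-rate quota (threshold 119 kg). In-quota: 119 kg at 5%; over-quota: 133 kg at 24.5%.
Pro-rata value split: in-quota = ¥914.76 × 119/252 = ¥431.97; over-quota = ¥914.76 − ¥431.97 = ¥482.79.
In-quota duty = ¥431.97 × 5% = ¥21.60. Over-quota duty = ¥482.79 × 24.5% = ¥118.28.
Line duty = ¥21.60 + ¥118.28 = ¥139.88.
Total = ¥0.00 + ¥4,345.11 + ¥139.88 = ¥4,484.99.

¥4,484.99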